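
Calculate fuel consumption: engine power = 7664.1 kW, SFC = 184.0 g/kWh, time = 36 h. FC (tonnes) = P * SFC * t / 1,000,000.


Formula: FC (tonnes) = P * SFC * t / 1,000,000
Step 1 — P * SFC * t = 7664.1 * 184.0 * 36 = 50766998.4 g
Step 2 — FC (tonnes) = 50766998.4 / 1,000,000 ≈ 50.767 tonnes (5 s.f.)

50.767 tonnes


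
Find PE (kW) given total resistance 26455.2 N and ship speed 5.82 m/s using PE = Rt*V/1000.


Formula: PE = Rt * V / 1000 (kW)
Step 1 — PE (W) = 26455.2 * 5.82 = 153969.264 W
Step 2 — PE (kW) = 153969.264 / 1000 ≈ 153.97 kW (5 s.f.)

153.97 kW


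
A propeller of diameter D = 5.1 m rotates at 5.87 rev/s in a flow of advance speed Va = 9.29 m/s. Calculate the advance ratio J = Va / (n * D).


Formula: J = Va / (n * D)
Step 1 — n * D = 5.87 * 5.1 = 29.937
Step 2 — J = 9.29 / 29.937 ≈ 0.31032 (5 s.f.)

0.31032


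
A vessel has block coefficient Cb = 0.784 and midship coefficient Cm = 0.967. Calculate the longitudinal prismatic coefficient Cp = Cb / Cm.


Formula: Cp = Cb / Cm
Substituting: Cp = 0.784 / 0.967
Result: Cp ≈ 0.81075 (5 s.f.)

0.81075


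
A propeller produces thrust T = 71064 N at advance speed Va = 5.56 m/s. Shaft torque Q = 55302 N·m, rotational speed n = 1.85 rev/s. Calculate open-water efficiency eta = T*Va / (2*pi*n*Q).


Formula: eta = T * Va / (2 * pi * n * Q)
Step 1 — numerator = T * Va = 71064 * 5.56 = 395115.84
Step 2 — 2 * pi * n = 2 * pi * 1.85 = 11.623893
Step 3 — denominator = 11.623893 * 55302 = 642824.53
Step 4 — eta = 395115.84 / 642824.53 ≈ 0.61466 (5 s.f.)

0.61466


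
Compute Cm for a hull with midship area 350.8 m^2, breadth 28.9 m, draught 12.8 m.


Formula: Cm = Am / (B * T)
Step 1 — B * T = 28.9 * 12.8 = 369.92 m^2
Step 2 — Cm = 350.8 / 369.92 ≈ 0.94831 (5 s.f.)

0.94831


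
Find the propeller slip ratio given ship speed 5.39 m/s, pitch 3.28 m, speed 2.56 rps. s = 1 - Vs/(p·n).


Formula: s = 1 - Vs / (p * n)
Step 1 — p * n = 3.28 * 2.56 = 8.3968
Step 2 — Vs / (p*n) = 5.39 / 8.3968 = 0.641911 (6 d.p.)
Step 3 — s = 1 - 0.641911 = 0.358089

0.358089


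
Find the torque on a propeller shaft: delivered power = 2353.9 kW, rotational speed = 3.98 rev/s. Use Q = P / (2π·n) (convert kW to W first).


Formula: Q = P_W / (2 * pi * n)
Step 1 — P_W = 2353.9 kW * 1000 = 2353900.0 W
Step 2 — 2 * pi * n = 2 * pi * 3.98 = 25.007078
Step 3 — Q = 2353900.0 / 25.007078 ≈ 94129 N·m (5 s.f.)

94129 N·m


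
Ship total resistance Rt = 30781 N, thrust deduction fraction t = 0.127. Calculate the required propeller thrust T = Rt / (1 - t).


Formula: T = Rt / (1 - t)
Step 1 — (1 - t) = 1 - 0.127 = 0.873
Step 2 — T = 30781 / 0.873 ≈ 35259 N (5 s.f.)

35259 N


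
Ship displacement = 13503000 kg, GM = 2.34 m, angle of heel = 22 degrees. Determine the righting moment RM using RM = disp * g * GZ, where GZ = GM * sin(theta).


Formula: GZ = GM * sin(theta); RM = disp * g * GZ
Step 1 — GZ = 2.34 * sin(22°) = 2.34 * 0.374607 = 0.87658 m
Step 2 — RM = 13503000 * 9.81 * 0.87658 ≈ 116120000 N·m (5 s.f.)

116120000 N·m


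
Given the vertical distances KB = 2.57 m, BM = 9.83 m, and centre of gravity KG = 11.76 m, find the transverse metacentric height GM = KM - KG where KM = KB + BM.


Formula: GM = KB + BM - KG
Step 1 — KM = KB + BM = 2.57 + 9.83 = 12.4 m
Step 2 — GM = KM - KG = 12.4 - 11.76 = 0.64 m

0.64 m


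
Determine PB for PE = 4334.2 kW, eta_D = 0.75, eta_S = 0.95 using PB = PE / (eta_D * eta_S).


Formula: PB = PE / (eta_D * eta_S)
Step 1 — combined efficiency = eta_D * eta_S = 0.75 * 0.95 = 0.7125
Step 2 — PB = 4334.2 / 0.7125 ≈ 6083.1 kW (5 s.f.)

6083.1 kW


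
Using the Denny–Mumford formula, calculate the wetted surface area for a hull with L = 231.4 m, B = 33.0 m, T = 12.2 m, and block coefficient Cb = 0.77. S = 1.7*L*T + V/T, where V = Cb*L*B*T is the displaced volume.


Formula: S = 1.7*L*T + V/T with V = Cb*L*B*T, i.e. S = L * (1.7*T + Cb*B)
Step 1 — 1.7*T = 1.7 * 12.2 = 20.74 m
Step 2 — Cb*B = 0.77 * 33.0 = 25.41 m
Step 3 — 1.7*T + Cb*B = 20.74 + 25.41 = 46.15 m
Step 4 — S = 231.4 * 46.15 ≈ 10679 m^2 (5 s.f.)

10679 m^2


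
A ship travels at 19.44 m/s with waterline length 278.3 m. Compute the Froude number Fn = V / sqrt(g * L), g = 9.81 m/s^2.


Formula: Fn = V / sqrt(g * L)
Step 1 — g * L = 9.81 * 278.3 = 2730.123
Step 2 — sqrt(g * L) = sqrt(2730.123) = 52.250579
Step 3 — Fn = 19.44 / 52.250579 ≈ 0.37205 (5 s.f.)

0.37205


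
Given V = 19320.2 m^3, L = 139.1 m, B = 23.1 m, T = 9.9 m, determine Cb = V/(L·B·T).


Formula: Cb = V / (L * B * T)
Step 1 — L * B * T = 139.1 * 23.1 * 9.9 = 31810.779 m^3
Step 2 — Cb = 19320.2 / 31810.779 ≈ 0.60735 (5 s.f.)

0.60735


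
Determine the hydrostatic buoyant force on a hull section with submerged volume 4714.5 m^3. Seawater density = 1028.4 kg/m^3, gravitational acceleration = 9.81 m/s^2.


Formula: Fb = rho * g * V
Substituting: Fb = 1028.4 * 9.81 * 4714.5
Intermediate: 1028.4 * 9.81 = 10088.604
Result: Fb = 10088.604 * 4714.5 ≈ 47563000 N (5 s.f.)

47563000 N


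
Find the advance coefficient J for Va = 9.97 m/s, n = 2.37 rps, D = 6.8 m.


Formula: J = Va / (n * D)
Step 1 — n * D = 2.37 * 6.8 = 16.116
Step 2 — J = 9.97 / 16.116 ≈ 0.61864 (5 s.f.)

0.61864


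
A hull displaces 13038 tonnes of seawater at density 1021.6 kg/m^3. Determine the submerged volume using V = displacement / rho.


Formula: V = mass / rho
Step 1 — convert tonnes to kg: 13038 t * 1000 = 13038000 kg
Step 2 — V = 13038000 / 1021.6 ≈ 12762 m^3 (5 s.f.)

12762 m^3


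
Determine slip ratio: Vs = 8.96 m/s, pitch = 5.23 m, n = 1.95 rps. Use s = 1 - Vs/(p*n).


Formula: s = 1 - Vs / (p * n)
Step 1 — p * n = 5.23 * 1.95 = 10.1985
Step 2 — Vs / (p*n) = 8.96 / 10.1985 = 0.878561 (6 d.p.)
Step 3 — s = 1 - 0.878561 = 0.121439

0.121439


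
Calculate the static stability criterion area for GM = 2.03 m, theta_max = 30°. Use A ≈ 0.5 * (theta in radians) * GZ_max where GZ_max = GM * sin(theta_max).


Formula: GZ_max = GM * sin(theta); Area = 0.5 * theta_rad * GZ_max
Step 1 — GZ_max = 2.03 * sin(30°) = 2.03 * 0.5 = 1.015 m
Step 2 — theta_rad = 30 * pi/180 = 0.523599 rad
Step 3 — Area = 0.5 * 0.523599 * 1.015 ≈ 0.26573 m·rad (5 s.f.)

0.26573 m·rad


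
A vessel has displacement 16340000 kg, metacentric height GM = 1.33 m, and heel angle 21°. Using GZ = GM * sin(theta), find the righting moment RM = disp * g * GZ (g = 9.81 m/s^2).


Formula: GZ = GM * sin(theta); RM = disp * g * GZ
Step 1 — GZ = 1.33 * sin(21°) = 1.33 * 0.358368 = 0.476629 m
Step 2 — RM = 16340000 * 9.81 * 0.476629 ≈ 76401000 N·m (5 s.f.)

76401000 N·m


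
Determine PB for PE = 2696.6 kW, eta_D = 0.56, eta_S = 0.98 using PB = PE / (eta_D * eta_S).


Formula: PB = PE / (eta_D * eta_S)
Step 1 — combined efficiency = eta_D * eta_S = 0.56 * 0.98 = 0.5488
Step 2 — PB = 2696.6 / 0.5488 ≈ 4913.6 kW (5 s.f.)

4913.6 kW


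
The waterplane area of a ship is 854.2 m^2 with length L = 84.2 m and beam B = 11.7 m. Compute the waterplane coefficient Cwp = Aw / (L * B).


Formula: Cwp = Aw / (L * B)
Step 1 — L * B = 84.2 * 11.7 = 985.14 m^2
Step 2 — Cwp = 854.2 / 985.14 ≈ 0.86708 (5 s.f.)

0.86708


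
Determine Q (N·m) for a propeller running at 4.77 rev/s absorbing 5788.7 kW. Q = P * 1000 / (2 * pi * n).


Formula: Q = P_W / (2 * pi * n)
Step 1 — P_W = 5788.7 kW * 1000 = 5788700.0 W
Step 2 — 2 * pi * n = 2 * pi * 4.77 = 29.970794
Step 3 — Q = 5788700.0 / 29.970794 ≈ 193140 N·m (5 s.f.)

193140 N·m


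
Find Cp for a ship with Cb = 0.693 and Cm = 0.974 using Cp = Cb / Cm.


Formula: Cp = Cb / Cm
Substituting: Cp = 0.693 / 0.974
Result: Cp ≈ 0.71150 (5 s.f.)

0.71150


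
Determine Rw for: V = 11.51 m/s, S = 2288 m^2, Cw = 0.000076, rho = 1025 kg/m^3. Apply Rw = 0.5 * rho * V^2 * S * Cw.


Formula: Rw = 0.5 * rho * V^2 * S * Cw
Step 1 — V^2 = 11.51^2 = 132.4801
Step 2 — 0.5 * rho * V^2 = 0.5 * 1025 * 132.4801 = 67896.05125
Step 3 — Rw = 67896.05125 * 2288 * 0.000076 ≈ 11806 N (5 s.f.)

11806 N


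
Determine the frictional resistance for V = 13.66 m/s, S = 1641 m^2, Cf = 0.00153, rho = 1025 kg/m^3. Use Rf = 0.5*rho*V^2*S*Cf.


Formula: Rf = 0.5 * rho * V^2 * S * Cf
Step 1 — V^2 = 13.66^2 = 186.5956
Step 2 — 0.5 * rho * V^2 = 0.5 * 1025 * 186.5956 = 95630.245
Step 3 — Rf = 95630.245 * 1641 * 0.00153 ≈ 240100 N (5 s.f.)

240100 N


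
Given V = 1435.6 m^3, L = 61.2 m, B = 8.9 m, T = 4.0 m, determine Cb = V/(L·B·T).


Formula: Cb = V / (L * B * T)
Step 1 — L * B * T = 61.2 * 8.9 * 4.0 = 2178.72 m^3
Step 2 — Cb = 1435.6 / 2178.72 ≈ 0.65892 (5 s.f.)

0.65892


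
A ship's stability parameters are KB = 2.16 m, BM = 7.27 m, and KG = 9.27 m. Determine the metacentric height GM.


Formula: GM = KB + BM - KG
Step 1 — KM = KB + BM = 2.16 + 7.27 = 9.43 m
Step 2 — GM = KM - KG = 9.43 - 9.27 = 0.16 m

0.16 m


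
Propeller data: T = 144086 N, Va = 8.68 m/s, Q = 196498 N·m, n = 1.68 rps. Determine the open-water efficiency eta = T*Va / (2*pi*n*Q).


Formula: eta = T * Va / (2 * pi * n * Q)
Step 1 — numerator = T * Va = 144086 * 8.68 = 1250666.48
Step 2 — 2 * pi * n = 2 * pi * 1.68 = 10.555751
Step 3 — denominator = 10.555751 * 196498 = 2074183.96
Step 4 — eta = 1250666.48 / 2074183.96 ≈ 0.60297 (5 s.f.)

0.60297


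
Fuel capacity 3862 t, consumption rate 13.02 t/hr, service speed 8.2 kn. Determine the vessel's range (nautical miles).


Formula: endurance = fuel / rate; range = endurance * speed
Step 1 — endurance = 3862 / 13.02 = 296.6206 hours
Step 2 — range = 296.6206 * 8.2 ≈ 2432.3 nautical miles (5 s.f.)

2432.3 NM


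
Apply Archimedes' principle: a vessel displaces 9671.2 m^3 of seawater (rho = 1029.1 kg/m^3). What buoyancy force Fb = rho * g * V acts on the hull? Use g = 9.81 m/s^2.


Formula: Fb = rho * g * V
Substituting: Fb = 1029.1 * 9.81 * 9671.2
Intermediate: 1029.1 * 9.81 = 10095.471
Result: Fb = 10095.471 * 9671.2 ≈ 97635000 N (5 s.f.)

97635000 N


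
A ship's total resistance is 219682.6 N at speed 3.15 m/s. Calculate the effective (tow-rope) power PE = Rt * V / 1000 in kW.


Formula: PE = Rt * V / 1000 (kW)
Step 1 — PE (W) = 219682.6 * 3.15 = 692000.19 W
Step 2 — PE (kW) = 692000.19 / 1000 ≈ 692.00 kW (5 s.f.)

692.00 kW


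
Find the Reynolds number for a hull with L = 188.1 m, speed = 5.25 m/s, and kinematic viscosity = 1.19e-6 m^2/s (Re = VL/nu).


Formula: Re = V * L / nu
Step 1 — V * L = 5.25 * 188.1 = 987.525 m^2/s
Step 2 — Re = 987.525 / 1.19e-6 = 8.30e+08

8.30e+08


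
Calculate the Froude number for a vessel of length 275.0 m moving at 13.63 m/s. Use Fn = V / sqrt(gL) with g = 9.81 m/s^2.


Formula: Fn = V / sqrt(g * L)
Step 1 — g * L = 9.81 * 275.0 = 2697.75
Step 2 — sqrt(g * L) = sqrt(2697.75) = 51.939869
Step 3 — Fn = 13.63 / 51.939869 ≈ 0.26242 (5 s.f.)

0.26242


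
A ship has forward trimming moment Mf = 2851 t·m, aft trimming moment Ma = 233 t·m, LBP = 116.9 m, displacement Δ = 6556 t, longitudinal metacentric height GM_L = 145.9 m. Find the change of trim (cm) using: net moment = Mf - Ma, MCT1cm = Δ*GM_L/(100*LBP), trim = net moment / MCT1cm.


Formula: net trimming moment = Mf - Ma; MCT1cm = Δ*GM_L/(100*LBP); trim = net moment / MCT1cm
Step 1 — net trimming moment = 2851 - 233 = 2618 t·m
Step 2 — MCT1cm = 6556 * 145.9 / (100 * 116.9) = 81.8238 t·m/cm
Step 3 — trim = 2618 / 81.8238 ≈ 31.996 cm (5 s.f.)

31.996 cm


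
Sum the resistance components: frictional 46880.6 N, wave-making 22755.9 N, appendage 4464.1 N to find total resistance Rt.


Formula: Rt = Rf + Rw + Ra
Substituting: Rt = 46880.6 + 22755.9 + 4464.1
Result: Rt = 74100.6 N

74100.6 N


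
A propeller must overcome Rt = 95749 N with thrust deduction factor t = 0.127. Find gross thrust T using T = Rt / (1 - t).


Formula: T = Rt / (1 - t)
Step 1 — (1 - t) = 1 - 0.127 = 0.873
Step 2 — T = 95749 / 0.873 ≈ 109680 N (5 s.f.)

109680 N


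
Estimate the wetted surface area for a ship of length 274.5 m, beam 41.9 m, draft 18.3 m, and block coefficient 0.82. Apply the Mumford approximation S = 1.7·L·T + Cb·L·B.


Formula: S = 1.7*L*T + V/T with V = Cb*L*B*T, i.e. S = L * (1.7*T + Cb*B)
Step 1 — 1.7*T = 1.7 * 18.3 = 31.11 m
Step 2 — Cb*B = 0.82 * 41.9 = 34.358 m
Step 3 — 1.7*T + Cb*B = 31.11 + 34.358 = 65.468 m
Step 4 — S = 274.5 * 65.468 ≈ 17971 m^2 (5 s.f.)

17971 m^2


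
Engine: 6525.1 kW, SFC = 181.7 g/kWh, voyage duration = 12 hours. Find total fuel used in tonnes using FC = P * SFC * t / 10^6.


Formula: FC (tonnes) = P * SFC * t / 1,000,000
Step 1 — P * SFC * t = 6525.1 * 181.7 * 12 = 14227328.04 g
Step 2 — FC (tonnes) = 14227328.04 / 1,000,000 ≈ 14.227 tonnes (5 s.f.)

14.227 tonnes


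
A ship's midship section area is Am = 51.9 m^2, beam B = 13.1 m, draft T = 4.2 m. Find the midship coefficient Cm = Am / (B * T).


Formula: Cm = Am / (B * T)
Step 1 — B * T = 13.1 * 4.2 = 55.02 m^2
Step 2 — Cm = 51.9 / 55.02 ≈ 0.94329 (5 s.f.)

0.94329


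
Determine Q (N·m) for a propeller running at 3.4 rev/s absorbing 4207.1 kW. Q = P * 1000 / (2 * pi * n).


Formula: Q = P_W / (2 * pi * n)
Step 1 — P_W = 4207.1 kW * 1000 = 4207100.0 W
Step 2 — 2 * pi * n = 2 * pi * 3.4 = 21.36283
Step 3 — Q = 4207100.0 / 21.36283 ≈ 196940 N·m (5 s.f.)

196940 N·m


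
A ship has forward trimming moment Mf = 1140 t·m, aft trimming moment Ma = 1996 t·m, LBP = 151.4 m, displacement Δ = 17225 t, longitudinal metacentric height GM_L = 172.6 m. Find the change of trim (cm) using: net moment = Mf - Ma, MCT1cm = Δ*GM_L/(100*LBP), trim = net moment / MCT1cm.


Formula: net trimming moment = Mf - Ma; MCT1cm = Δ*GM_L/(100*LBP); trim = net moment / MCT1cm
Step 1 — net trimming moment = 1140 - 1996 = -856 t·m
Step 2 — MCT1cm = 17225 * 172.6 / (100 * 151.4) = 196.3696 t·m/cm
Step 3 — trim = -856 / 196.3696 ≈ -4.3591 cm (5 s.f.)

-4.3591 cm


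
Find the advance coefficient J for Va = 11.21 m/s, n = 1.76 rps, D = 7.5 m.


Formula: J = Va / (n * D)
Step 1 — n * D = 1.76 * 7.5 = 13.2
Step 2 — J = 11.21 / 13.2 ≈ 0.84924 (5 s.f.)

0.84924


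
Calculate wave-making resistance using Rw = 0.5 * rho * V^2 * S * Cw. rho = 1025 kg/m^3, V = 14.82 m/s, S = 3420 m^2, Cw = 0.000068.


Formula: Rw = 0.5 * rho * V^2 * S * Cw
Step 1 — V^2 = 14.82^2 = 219.6324
Step 2 — 0.5 * rho * V^2 = 0.5 * 1025 * 219.6324 = 112561.605
Step 3 — Rw = 112561.605 * 3420 * 0.000068 ≈ 26177 N (5 s.f.)

26177 N


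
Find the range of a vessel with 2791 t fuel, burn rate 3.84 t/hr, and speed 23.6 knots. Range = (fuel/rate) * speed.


Formula: endurance = fuel / rate; range = endurance * speed
Step 1 — endurance = 2791 / 3.84 = 726.8229 hours
Step 2 — range = 726.8229 * 23.6 ≈ 17153 nautical miles (5 s.f.)

17153 NM


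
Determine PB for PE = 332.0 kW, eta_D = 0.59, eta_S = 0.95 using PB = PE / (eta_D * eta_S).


Formula: PB = PE / (eta_D * eta_S)
Step 1 — combined efficiency = eta_D * eta_S = 0.59 * 0.95 = 0.5605
Step 2 — PB = 332.0 / 0.5605 ≈ 592.33 kW (5 s.f.)

592.33 kW


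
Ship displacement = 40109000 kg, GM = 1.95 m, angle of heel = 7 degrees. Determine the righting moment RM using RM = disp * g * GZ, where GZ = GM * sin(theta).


Formula: GZ = GM * sin(theta); RM = disp * g * GZ
Step 1 — GZ = 1.95 * sin(7°) = 1.95 * 0.121869 = 0.237645 m
Step 2 — RM = 40109000 * 9.81 * 0.237645 ≈ 93506000 N·m (5 s.f.)

93506000 N·m


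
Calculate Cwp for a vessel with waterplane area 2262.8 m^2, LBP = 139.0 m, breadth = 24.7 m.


Formula: Cwp = Aw / (L * B)
Step 1 — L * B = 139.0 * 24.7 = 3433.3 m^2
Step 2 — Cwp = 2262.8 / 3433.3 ≈ 0.65907 (5 s.f.)

0.65907


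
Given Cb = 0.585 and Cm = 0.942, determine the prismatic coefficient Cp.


Formula: Cp = Cb / Cm
Substituting: Cp = 0.585 / 0.942
Result: Cp ≈ 0.62102 (5 s.f.)

0.62102


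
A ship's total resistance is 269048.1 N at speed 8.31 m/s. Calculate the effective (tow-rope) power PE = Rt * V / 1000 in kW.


Formula: PE = Rt * V / 1000 (kW)
Step 1 — PE (W) = 269048.1 * 8.31 = 2235789.711 W
Step 2 — PE (kW) = 2235789.711 / 1000 ≈ 2235.8 kW (5 s.f.)

2235.8 kW


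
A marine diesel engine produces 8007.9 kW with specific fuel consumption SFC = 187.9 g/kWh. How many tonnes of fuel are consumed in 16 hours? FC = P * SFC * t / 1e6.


Formula: FC (tonnes) = P * SFC * t / 1,000,000
Step 1 — P * SFC * t = 8007.9 * 187.9 * 16 = 24074950.56 g
Step 2 — FC (tonnes) = 24074950.56 / 1,000,000 ≈ 24.075 tonnes (5 s.f.)

24.075 tonnes


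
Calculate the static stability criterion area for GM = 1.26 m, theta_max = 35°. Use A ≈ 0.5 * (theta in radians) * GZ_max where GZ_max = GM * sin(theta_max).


Formula: GZ_max = GM * sin(theta); Area = 0.5 * theta_rad * GZ_max
Step 1 — GZ_max = 1.26 * sin(35°) = 1.26 * 0.573576 = 0.722706 m
Step 2 — theta_rad = 35 * pi/180 = 0.610865 rad
Step 3 — Area = 0.5 * 0.610865 * 0.722706 ≈ 0.22074 m·rad (5 s.f.)

0.22074 m·rad


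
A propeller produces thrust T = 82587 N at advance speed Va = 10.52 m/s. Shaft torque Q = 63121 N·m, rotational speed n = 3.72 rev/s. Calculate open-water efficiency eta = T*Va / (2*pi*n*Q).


Formula: eta = T * Va / (2 * pi * n * Q)
Step 1 — numerator = T * Va = 82587 * 10.52 = 868815.24
Step 2 — 2 * pi * n = 2 * pi * 3.72 = 23.373449
Step 3 — denominator = 23.373449 * 63121 = 1475355.47
Step 4 — eta = 868815.24 / 1475355.47 ≈ 0.58889 (5 s.f.)

0.58889


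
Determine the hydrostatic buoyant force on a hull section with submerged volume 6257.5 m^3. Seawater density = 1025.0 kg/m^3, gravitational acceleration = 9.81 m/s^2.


Formula: Fb = rho * g * V
Substituting: Fb = 1025.0 * 9.81 * 6257.5
Intermediate: 1025.0 * 9.81 = 10055.25
Result: Fb = 10055.25 * 6257.5 ≈ 62921000 N (5 s.f.)

62921000 N


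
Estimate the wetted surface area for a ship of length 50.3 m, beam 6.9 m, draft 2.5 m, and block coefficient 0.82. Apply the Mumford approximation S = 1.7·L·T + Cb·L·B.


Formula: S = 1.7*L*T + V/T with V = Cb*L*B*T, i.e. S = L * (1.7*T + Cb*B)
Step 1 — 1.7*T = 1.7 * 2.5 = 4.25 m
Step 2 — Cb*B = 0.82 * 6.9 = 5.658 m
Step 3 — 1.7*T + Cb*B = 4.25 + 5.658 = 9.908 m
Step 4 — S = 50.3 * 9.908 ≈ 498.37 m^2 (5 s.f.)

498.37 m^2


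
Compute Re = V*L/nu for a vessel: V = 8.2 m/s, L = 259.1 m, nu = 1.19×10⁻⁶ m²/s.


Formula: Re = V * L / nu
Step 1 — V * L = 8.2 * 259.1 = 2124.62 m^2/s
Step 2 — Re = 2124.62 / 1.19e-6 = 1.79e+09

1.79e+09


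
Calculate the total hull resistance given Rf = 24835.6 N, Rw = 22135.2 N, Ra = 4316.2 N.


Formula: Rt = Rf + Rw + Ra
Substituting: Rt = 24835.6 + 22135.2 + 4316.2
Result: Rt = 51287.0 N

51287.0 N


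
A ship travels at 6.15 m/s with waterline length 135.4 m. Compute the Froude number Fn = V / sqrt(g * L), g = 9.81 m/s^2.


Formula: Fn = V / sqrt(g * L)
Step 1 — g * L = 9.81 * 135.4 = 1328.274
Step 2 — sqrt(g * L) = sqrt(1328.274) = 36.445494
Step 3 — Fn = 6.15 / 36.445494 ≈ 0.16875 (5 s.f.)

0.16875


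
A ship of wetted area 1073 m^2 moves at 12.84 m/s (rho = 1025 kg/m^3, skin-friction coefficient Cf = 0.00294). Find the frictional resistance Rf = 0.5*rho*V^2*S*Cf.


Formula: Rf = 0.5 * rho * V^2 * S * Cf
Step 1 — V^2 = 12.84^2 = 164.8656
Step 2 — 0.5 * rho * V^2 = 0.5 * 1025 * 164.8656 = 84493.62
Step 3 — Rf = 84493.62 * 1073 * 0.00294 ≈ 266550 N (5 s.f.)

266550 N


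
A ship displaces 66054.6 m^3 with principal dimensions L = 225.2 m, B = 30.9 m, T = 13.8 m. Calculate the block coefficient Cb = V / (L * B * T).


Formula: Cb = V / (L * B * T)
Step 1 — L * B * T = 225.2 * 30.9 * 13.8 = 96029.784 m^3
Step 2 — Cb = 66054.6 / 96029.784 ≈ 0.68786 (5 s.f.)

0.68786


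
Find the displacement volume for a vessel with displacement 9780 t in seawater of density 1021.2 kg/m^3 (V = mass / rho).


Formula: V = mass / rho
Step 1 — convert tonnes to kg: 9780 t * 1000 = 9780000 kg
Step 2 — V = 9780000 / 1021.2 ≈ 9577.0 m^3 (5 s.f.)

9577.0 m^3


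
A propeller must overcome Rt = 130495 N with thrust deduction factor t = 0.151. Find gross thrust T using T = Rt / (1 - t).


Formula: T = Rt / (1 - t)
Step 1 — (1 - t) = 1 - 0.151 = 0.849
Step 2 — T = 130495 / 0.849 ≈ 153700 N (5 s.f.)

153700 N


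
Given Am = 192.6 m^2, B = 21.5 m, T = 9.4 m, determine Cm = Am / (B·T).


Formula: Cm = Am / (B * T)
Step 1 — B * T = 21.5 * 9.4 = 202.1 m^2
Step 2 — Cm = 192.6 / 202.1 ≈ 0.95299 (5 s.f.)

0.95299


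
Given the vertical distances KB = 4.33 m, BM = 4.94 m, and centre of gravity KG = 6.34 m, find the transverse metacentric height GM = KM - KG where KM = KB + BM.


Formula: GM = KB + BM - KG
Step 1 — KM = KB + BM = 4.33 + 4.94 = 9.27 m
Step 2 — GM = KM - KG = 9.27 - 6.34 = 2.93 m

2.93 m


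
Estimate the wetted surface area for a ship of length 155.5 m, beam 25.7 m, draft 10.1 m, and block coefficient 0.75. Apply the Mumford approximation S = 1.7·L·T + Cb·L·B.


Formula: S = 1.7*L*T + V/T with V = Cb*L*B*T, i.e. S = L * (1.7*T + Cb*B)
Step 1 — 1.7*T = 1.7 * 10.1 = 17.17 m
Step 2 — Cb*B = 0.75 * 25.7 = 19.275 m
Step 3 — 1.7*T + Cb*B = 17.17 + 19.275 = 36.445 m
Step 4 — S = 155.5 * 36.445 ≈ 5667.2 m^2 (5 s.f.)

5667.2 m^2


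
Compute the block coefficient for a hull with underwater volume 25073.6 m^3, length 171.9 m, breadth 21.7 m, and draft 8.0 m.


Formula: Cb = V / (L * B * T)
Step 1 — L * B * T = 171.9 * 21.7 * 8.0 = 29841.84 m^3
Step 2 — Cb = 25073.6 / 29841.84 ≈ 0.84022 (5 s.f.)

0.84022


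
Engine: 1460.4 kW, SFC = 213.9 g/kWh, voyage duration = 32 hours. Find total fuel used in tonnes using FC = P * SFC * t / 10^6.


Formula: FC (tonnes) = P * SFC * t / 1,000,000
Step 1 — P * SFC * t = 1460.4 * 213.9 * 32 = 9996145.92 g
Step 2 — FC (tonnes) = 9996145.92 / 1,000,000 ≈ 9.9961 tonnes (5 s.f.)

9.9961 tonnes


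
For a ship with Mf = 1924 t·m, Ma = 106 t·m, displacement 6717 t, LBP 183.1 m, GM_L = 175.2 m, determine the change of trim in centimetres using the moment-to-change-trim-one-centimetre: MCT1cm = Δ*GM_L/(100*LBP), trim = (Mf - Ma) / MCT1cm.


Formula: net trimming moment = Mf - Ma; MCT1cm = Δ*GM_L/(100*LBP); trim = net moment / MCT1cm
Step 1 — net trimming moment = 1924 - 106 = 1818 t·m
Step 2 — MCT1cm = 6717 * 175.2 / (100 * 183.1) = 64.2719 t·m/cm
Step 3 — trim = 1818 / 64.2719 ≈ 28.286 cm (5 s.f.)

28.286 cm


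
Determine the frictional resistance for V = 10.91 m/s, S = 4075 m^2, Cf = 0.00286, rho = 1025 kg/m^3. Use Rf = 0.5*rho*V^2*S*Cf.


Formula: Rf = 0.5 * rho * V^2 * S * Cf
Step 1 — V^2 = 10.91^2 = 119.0281
Step 2 — 0.5 * rho * V^2 = 0.5 * 1025 * 119.0281 = 61001.90125
Step 3 — Rf = 61001.90125 * 4075 * 0.00286 ≈ 710950 N (5 s.f.)

710950 N


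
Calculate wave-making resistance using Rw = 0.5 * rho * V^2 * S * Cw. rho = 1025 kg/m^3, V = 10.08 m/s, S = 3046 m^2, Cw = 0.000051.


Formula: Rw = 0.5 * rho * V^2 * S * Cw
Step 1 — V^2 = 10.08^2 = 101.6064
Step 2 — 0.5 * rho * V^2 = 0.5 * 1025 * 101.6064 = 52073.28
Step 3 — Rw = 52073.28 * 3046 * 0.000051 ≈ 8089.4 N (5 s.f.)

8089.4 N


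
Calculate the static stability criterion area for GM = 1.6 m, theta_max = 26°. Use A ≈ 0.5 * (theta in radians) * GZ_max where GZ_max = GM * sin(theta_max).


Formula: GZ_max = GM * sin(theta); Area = 0.5 * theta_rad * GZ_max
Step 1 — GZ_max = 1.6 * sin(26°) = 1.6 * 0.438371 = 0.701394 m
Step 2 — theta_rad = 26 * pi/180 = 0.453786 rad
Step 3 — Area = 0.5 * 0.453786 * 0.701394 ≈ 0.15914 m·rad (5 s.f.)

0.15914 m·rad


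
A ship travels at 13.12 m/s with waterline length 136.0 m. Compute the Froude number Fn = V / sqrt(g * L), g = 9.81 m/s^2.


Formula: Fn = V / sqrt(g * L)
Step 1 — g * L = 9.81 * 136.0 = 1334.16
Step 2 — sqrt(g * L) = sqrt(1334.16) = 36.526155
Step 3 — Fn = 13.12 / 36.526155 ≈ 0.35919 (5 s.f.)

0.35919


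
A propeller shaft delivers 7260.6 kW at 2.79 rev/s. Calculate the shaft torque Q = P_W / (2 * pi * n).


Formula: Q = P_W / (2 * pi * n)
Step 1 — P_W = 7260.6 kW * 1000 = 7260600.0 W
Step 2 — 2 * pi * n = 2 * pi * 2.79 = 17.530087
Step 3 — Q = 7260600.0 / 17.530087 ≈ 414180 N·m (5 s.f.)

414180 N·m


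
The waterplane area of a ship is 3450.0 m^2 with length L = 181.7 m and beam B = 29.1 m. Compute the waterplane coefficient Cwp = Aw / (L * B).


Formula: Cwp = Aw / (L * B)
Step 1 — L * B = 181.7 * 29.1 = 5287.47 m^2
Step 2 — Cwp = 3450.0 / 5287.47 ≈ 0.65249 (5 s.f.)

0.65249


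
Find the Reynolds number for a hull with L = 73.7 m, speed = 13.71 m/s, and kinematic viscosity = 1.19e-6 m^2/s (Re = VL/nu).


Formula: Re = V * L / nu
Step 1 — V * L = 13.71 * 73.7 = 1010.427 m^2/s
Step 2 — Re = 1010.427 / 1.19e-6 = 8.49e+08

8.49e+08


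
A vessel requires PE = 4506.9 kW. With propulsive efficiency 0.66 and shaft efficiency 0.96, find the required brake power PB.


Formula: PB = PE / (eta_D * eta_S)
Step 1 — combined efficiency = eta_D * eta_S = 0.66 * 0.96 = 0.6336
Step 2 — PB = 4506.9 / 0.6336 ≈ 7113.2 kW (5 s.f.)

7113.2 kW


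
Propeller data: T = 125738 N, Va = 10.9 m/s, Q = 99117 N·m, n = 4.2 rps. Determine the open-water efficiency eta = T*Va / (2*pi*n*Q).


Formula: eta = T * Va / (2 * pi * n * Q)
Step 1 — numerator = T * Va = 125738 * 10.9 = 1370544.2
Step 2 — 2 * pi * n = 2 * pi * 4.2 = 26.389378
Step 3 — denominator = 26.389378 * 99117 = 2615635.98
Step 4 — eta = 1370544.2 / 2615635.98 ≈ 0.52398 (5 s.f.)

0.52398


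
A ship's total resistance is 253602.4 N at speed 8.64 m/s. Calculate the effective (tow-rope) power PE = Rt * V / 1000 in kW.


Formula: PE = Rt * V / 1000 (kW)
Step 1 — PE (W) = 253602.4 * 8.64 = 2191124.736 W
Step 2 — PE (kW) = 2191124.736 / 1000 ≈ 2191.1 kW (5 s.f.)

2191.1 kW


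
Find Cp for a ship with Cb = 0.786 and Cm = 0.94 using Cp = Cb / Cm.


Formula: Cp = Cb / Cm
Substituting: Cp = 0.786 / 0.94
Result: Cp ≈ 0.83617 (5 s.f.)

0.83617


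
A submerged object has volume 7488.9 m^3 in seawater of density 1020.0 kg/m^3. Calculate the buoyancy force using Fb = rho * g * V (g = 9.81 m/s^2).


Formula: Fb = rho * g * V
Substituting: Fb = 1020.0 * 9.81 * 7488.9
Intermediate: 1020.0 * 9.81 = 10006.2
Result: Fb = 10006.2 * 7488.9 ≈ 74935000 N (5 s.f.)

74935000 N


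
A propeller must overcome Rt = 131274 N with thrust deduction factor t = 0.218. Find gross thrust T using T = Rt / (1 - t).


Formula: T = Rt / (1 - t)
Step 1 — (1 - t) = 1 - 0.218 = 0.782
Step 2 — T = 131274 / 0.782 ≈ 167870 N (5 s.f.)

167870 N


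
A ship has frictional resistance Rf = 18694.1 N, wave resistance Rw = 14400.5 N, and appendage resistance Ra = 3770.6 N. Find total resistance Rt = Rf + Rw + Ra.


Formula: Rt = Rf + Rw + Ra
Substituting: Rt = 18694.1 + 14400.5 + 3770.6
Result: Rt = 36865.2 N

36865.2 N


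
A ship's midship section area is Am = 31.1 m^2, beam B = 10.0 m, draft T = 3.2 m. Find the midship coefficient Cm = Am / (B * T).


Formula: Cm = Am / (B * T)
Step 1 — B * T = 10.0 * 3.2 = 32.0 m^2
Step 2 — Cm = 31.1 / 32.0 ≈ 0.97188 (5 s.f.)

0.97188


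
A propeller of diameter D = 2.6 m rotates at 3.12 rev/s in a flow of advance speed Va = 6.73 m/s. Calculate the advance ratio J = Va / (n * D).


Formula: J = Va / (n * D)
Step 1 — n * D = 3.12 * 2.6 = 8.112
Step 2 — J = 6.73 / 8.112 ≈ 0.82964 (5 s.f.)

0.82964


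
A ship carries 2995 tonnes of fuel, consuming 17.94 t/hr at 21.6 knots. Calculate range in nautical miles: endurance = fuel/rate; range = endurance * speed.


Formula: endurance = fuel / rate; range = endurance * speed
Step 1 — endurance = 2995 / 17.94 = 166.9454 hours
Step 2 — range = 166.9454 * 21.6 ≈ 3606.0 nautical miles (5 s.f.)

3606.0 NM


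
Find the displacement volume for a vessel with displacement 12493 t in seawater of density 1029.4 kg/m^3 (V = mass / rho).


Formula: V = mass / rho
Step 1 — convert tonnes to kg: 12493 t * 1000 = 12493000 kg
Step 2 — V = 12493000 / 1029.4 ≈ 12136 m^3 (5 s.f.)

12136 m^3


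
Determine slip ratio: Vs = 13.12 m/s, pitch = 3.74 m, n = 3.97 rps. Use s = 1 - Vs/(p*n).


Formula: s = 1 - Vs / (p * n)
Step 1 — p * n = 3.74 * 3.97 = 14.8478
Step 2 — Vs / (p*n) = 13.12 / 14.8478 = 0.883633 (6 d.p.)
Step 3 — s = 1 - 0.883633 = 0.116367

0.116367


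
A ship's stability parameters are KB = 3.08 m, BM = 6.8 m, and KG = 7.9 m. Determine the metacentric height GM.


Formula: GM = KB + BM - KG
Step 1 — KM = KB + BM = 3.08 + 6.8 = 9.88 m
Step 2 — GM = KM - KG = 9.88 - 7.9 = 1.98 m

1.98 m


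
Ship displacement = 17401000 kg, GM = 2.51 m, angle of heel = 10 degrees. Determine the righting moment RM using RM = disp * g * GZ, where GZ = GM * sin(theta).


Formula: GZ = GM * sin(theta); RM = disp * g * GZ
Step 1 — GZ = 2.51 * sin(10°) = 2.51 * 0.173648 = 0.435856 m
Step 2 — RM = 17401000 * 9.81 * 0.435856 ≈ 74402000 N·m (5 s.f.)

74402000 N·m


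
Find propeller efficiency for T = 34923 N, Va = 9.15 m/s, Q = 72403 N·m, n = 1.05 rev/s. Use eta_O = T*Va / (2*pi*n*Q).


Formula: eta = T * Va / (2 * pi * n * Q)
Step 1 — numerator = T * Va = 34923 * 9.15 = 319545.45
Step 2 — 2 * pi * n = 2 * pi * 1.05 = 6.597345
Step 3 — denominator = 6.597345 * 72403 = 477667.57
Step 4 — eta = 319545.45 / 477667.57 ≈ 0.66897 (5 s.f.)

0.66897


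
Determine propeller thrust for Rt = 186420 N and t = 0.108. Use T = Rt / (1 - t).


Formula: T = Rt / (1 - t)
Step 1 — (1 - t) = 1 - 0.108 = 0.892
Step 2 — T = 186420 / 0.892 ≈ 208990 N (5 s.f.)

208990 N


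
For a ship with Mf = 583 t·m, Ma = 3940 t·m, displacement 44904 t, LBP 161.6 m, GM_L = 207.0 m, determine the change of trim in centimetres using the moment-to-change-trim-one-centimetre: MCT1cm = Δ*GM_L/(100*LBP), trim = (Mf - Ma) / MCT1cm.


Formula: net trimming moment = Mf - Ma; MCT1cm = Δ*GM_L/(100*LBP); trim = net moment / MCT1cm
Step 1 — net trimming moment = 583 - 3940 = -3357 t·m
Step 2 — MCT1cm = 44904 * 207.0 / (100 * 161.6) = 575.1936 t·m/cm
Step 3 — trim = -3357 / 575.1936 ≈ -5.8363 cm (5 s.f.)

-5.8363 cm


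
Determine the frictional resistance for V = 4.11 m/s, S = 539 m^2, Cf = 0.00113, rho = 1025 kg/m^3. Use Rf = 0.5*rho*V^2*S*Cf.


Formula: Rf = 0.5 * rho * V^2 * S * Cf
Step 1 — V^2 = 4.11^2 = 16.8921
Step 2 — 0.5 * rho * V^2 = 0.5 * 1025 * 16.8921 = 8657.20125
Step 3 — Rf = 8657.20125 * 539 * 0.00113 ≈ 5272.8 N (5 s.f.)

5272.8 N


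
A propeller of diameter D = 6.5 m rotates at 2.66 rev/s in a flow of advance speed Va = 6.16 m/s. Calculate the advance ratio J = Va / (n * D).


Formula: J = Va / (n * D)
Step 1 — n * D = 2.66 * 6.5 = 17.29
Step 2 — J = 6.16 / 17.29 ≈ 0.35628 (5 s.f.)

0.35628


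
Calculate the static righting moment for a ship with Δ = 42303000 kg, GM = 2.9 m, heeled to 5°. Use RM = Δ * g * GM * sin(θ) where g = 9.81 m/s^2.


Formula: GZ = GM * sin(theta); RM = disp * g * GZ
Step 1 — GZ = 2.9 * sin(5°) = 2.9 * 0.087156 = 0.252752 m
Step 2 — RM = 42303000 * 9.81 * 0.252752 ≈ 104890000 N·m (5 s.f.)

104890000 N·m


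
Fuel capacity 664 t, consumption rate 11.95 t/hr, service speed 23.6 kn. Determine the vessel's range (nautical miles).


Formula: endurance = fuel / rate; range = endurance * speed
Step 1 — endurance = 664 / 11.95 = 55.5649 hours
Step 2 — range = 55.5649 * 23.6 ≈ 1311.3 nautical miles (5 s.f.)

1311.3 NM


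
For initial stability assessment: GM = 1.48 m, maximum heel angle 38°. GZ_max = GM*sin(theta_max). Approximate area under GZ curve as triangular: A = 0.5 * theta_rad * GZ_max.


Formula: GZ_max = GM * sin(theta); Area = 0.5 * theta_rad * GZ_max
Step 1 — GZ_max = 1.48 * sin(38°) = 1.48 * 0.615661 = 0.911178 m
Step 2 — theta_rad = 38 * pi/180 = 0.663225 rad
Step 3 — Area = 0.5 * 0.663225 * 0.911178 ≈ 0.30216 m·rad (5 s.f.)

0.30216 m·rad


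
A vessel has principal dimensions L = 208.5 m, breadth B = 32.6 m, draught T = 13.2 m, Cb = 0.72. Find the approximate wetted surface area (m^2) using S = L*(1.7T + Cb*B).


Formula: S = 1.7*L*T + V/T with V = Cb*L*B*T, i.e. S = L * (1.7*T + Cb*B)
Step 1 — 1.7*T = 1.7 * 13.2 = 22.44 m
Step 2 — Cb*B = 0.72 * 32.6 = 23.472 m
Step 3 — 1.7*T + Cb*B = 22.44 + 23.472 = 45.912 m
Step 4 — S = 208.5 * 45.912 ≈ 9572.7 m^2 (5 s.f.)

9572.7 m^2


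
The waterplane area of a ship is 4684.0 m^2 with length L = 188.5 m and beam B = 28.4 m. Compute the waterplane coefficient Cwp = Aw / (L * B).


Formula: Cwp = Aw / (L * B)
Step 1 — L * B = 188.5 * 28.4 = 5353.4 m^2
Step 2 — Cwp = 4684.0 / 5353.4 ≈ 0.87496 (5 s.f.)

0.87496


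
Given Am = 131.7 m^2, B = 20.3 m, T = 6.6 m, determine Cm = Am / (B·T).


Formula: Cm = Am / (B * T)
Step 1 — B * T = 20.3 * 6.6 = 133.98 m^2
Step 2 — Cm = 131.7 / 133.98 ≈ 0.98298 (5 s.f.)

0.98298


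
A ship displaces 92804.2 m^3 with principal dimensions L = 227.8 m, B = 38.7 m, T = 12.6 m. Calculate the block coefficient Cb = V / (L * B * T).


Formula: Cb = V / (L * B * T)
Step 1 — L * B * T = 227.8 * 38.7 * 12.6 = 111079.836 m^3
Step 2 — Cb = 92804.2 / 111079.836 ≈ 0.83547 (5 s.f.)

0.83547


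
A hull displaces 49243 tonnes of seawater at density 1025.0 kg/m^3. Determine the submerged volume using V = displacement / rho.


Formula: V = mass / rho
Step 1 — convert tonnes to kg: 49243 t * 1000 = 49243000 kg
Step 2 — V = 49243000 / 1025.0 ≈ 48042 m^3 (5 s.f.)

48042 m^3


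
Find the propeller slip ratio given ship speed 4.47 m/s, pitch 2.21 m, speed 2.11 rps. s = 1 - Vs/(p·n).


Formula: s = 1 - Vs / (p * n)
Step 1 — p * n = 2.21 * 2.11 = 4.6631
Step 2 — Vs / (p*n) = 4.47 / 4.6631 = 0.95859 (6 d.p.)
Step 3 — s = 1 - 0.95859 = 0.04141

0.04141


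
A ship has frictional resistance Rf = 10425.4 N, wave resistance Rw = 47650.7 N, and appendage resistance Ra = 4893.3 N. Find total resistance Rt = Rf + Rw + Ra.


Formula: Rt = Rf + Rw + Ra
Substituting: Rt = 10425.4 + 47650.7 + 4893.3
Result: Rt = 62969.4 N

62969.4 N


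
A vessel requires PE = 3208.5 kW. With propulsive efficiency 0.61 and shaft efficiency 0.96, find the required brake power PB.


Formula: PB = PE / (eta_D * eta_S)
Step 1 — combined efficiency = eta_D * eta_S = 0.61 * 0.96 = 0.5856
Step 2 — PB = 3208.5 / 0.5856 ≈ 5479.0 kW (5 s.f.)

5479.0 kW


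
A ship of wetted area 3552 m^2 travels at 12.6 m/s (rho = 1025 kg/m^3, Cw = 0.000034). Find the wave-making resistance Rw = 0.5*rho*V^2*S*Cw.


Formula: Rw = 0.5 * rho * V^2 * S * Cw
Step 1 — V^2 = 12.6^2 = 158.76
Step 2 — 0.5 * rho * V^2 = 0.5 * 1025 * 158.76 = 81364.5
Step 3 — Rw = 81364.5 * 3552 * 0.000034 ≈ 9826.2 N (5 s.f.)

9826.2 N


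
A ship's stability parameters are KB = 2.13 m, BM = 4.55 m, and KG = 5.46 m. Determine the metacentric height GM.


Formula: GM = KB + BM - KG
Step 1 — KM = KB + BM = 2.13 + 4.55 = 6.68 m
Step 2 — GM = KM - KG = 6.68 - 5.46 = 1.22 m

1.22 m


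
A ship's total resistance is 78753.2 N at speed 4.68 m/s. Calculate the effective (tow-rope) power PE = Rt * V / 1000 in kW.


Formula: PE = Rt * V / 1000 (kW)
Step 1 — PE (W) = 78753.2 * 4.68 = 368564.976 W
Step 2 — PE (kW) = 368564.976 / 1000 ≈ 368.56 kW (5 s.f.)

368.56 kW


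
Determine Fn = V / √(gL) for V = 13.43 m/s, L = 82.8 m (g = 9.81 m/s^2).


Formula: Fn = V / sqrt(g * L)
Step 1 — g * L = 9.81 * 82.8 = 812.268
Step 2 — sqrt(g * L) = sqrt(812.268) = 28.500316
Step 3 — Fn = 13.43 / 28.500316 ≈ 0.47122 (5 s.f.)

0.47122


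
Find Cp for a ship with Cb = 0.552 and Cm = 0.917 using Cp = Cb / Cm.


Formula: Cp = Cb / Cm
Substituting: Cp = 0.552 / 0.917
Result: Cp ≈ 0.60196 (5 s.f.)

0.60196


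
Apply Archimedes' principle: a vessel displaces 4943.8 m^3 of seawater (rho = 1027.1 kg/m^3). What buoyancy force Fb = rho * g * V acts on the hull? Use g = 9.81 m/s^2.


Formula: Fb = rho * g * V
Substituting: Fb = 1027.1 * 9.81 * 4943.8
Intermediate: 1027.1 * 9.81 = 10075.851
Result: Fb = 10075.851 * 4943.8 ≈ 49813000 N (5 s.f.)

49813000 N


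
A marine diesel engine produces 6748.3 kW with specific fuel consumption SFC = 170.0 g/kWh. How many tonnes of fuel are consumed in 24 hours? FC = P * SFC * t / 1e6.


Formula: FC (tonnes) = P * SFC * t / 1,000,000
Step 1 — P * SFC * t = 6748.3 * 170.0 * 24 = 27533064.0 g
Step 2 — FC (tonnes) = 27533064.0 / 1,000,000 ≈ 27.533 tonnes (5 s.f.)

27.533 tonnes


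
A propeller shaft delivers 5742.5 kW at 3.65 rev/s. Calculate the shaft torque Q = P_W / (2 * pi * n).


Formula: Q = P_W / (2 * pi * n)
Step 1 — P_W = 5742.5 kW * 1000 = 5742500.0 W
Step 2 — 2 * pi * n = 2 * pi * 3.65 = 22.933626
Step 3 — Q = 5742500.0 / 22.933626 ≈ 250400 N·m (5 s.f.)

250400 N·m


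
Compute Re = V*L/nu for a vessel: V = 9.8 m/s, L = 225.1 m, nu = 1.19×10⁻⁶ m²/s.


Formula: Re = V * L / nu
Step 1 — V * L = 9.8 * 225.1 = 2205.98 m^2/s
Step 2 — Re = 2205.98 / 1.19e-6 = 1.85e+09

1.85e+09


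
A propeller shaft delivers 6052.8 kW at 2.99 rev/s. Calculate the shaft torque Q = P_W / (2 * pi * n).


Formula: Q = P_W / (2 * pi * n)
Step 1 — P_W = 6052.8 kW * 1000 = 6052800.0 W
Step 2 — 2 * pi * n = 2 * pi * 2.99 = 18.786724
Step 3 — Q = 6052800.0 / 18.786724 ≈ 322180 N·m (5 s.f.)

322180 N·m


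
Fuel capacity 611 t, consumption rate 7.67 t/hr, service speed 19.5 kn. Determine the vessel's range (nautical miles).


Formula: endurance = fuel / rate; range = endurance * speed
Step 1 — endurance = 611 / 7.67 = 79.661 hours
Step 2 — range = 79.661 * 19.5 ≈ 1553.4 nautical miles (5 s.f.)

1553.4 NM


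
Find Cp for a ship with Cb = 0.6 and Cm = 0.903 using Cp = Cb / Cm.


Formula: Cp = Cb / Cm
Substituting: Cp = 0.6 / 0.903
Result: Cp ≈ 0.66445 (5 s.f.)

0.66445


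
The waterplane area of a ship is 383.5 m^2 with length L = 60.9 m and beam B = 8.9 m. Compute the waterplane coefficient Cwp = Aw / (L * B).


Formula: Cwp = Aw / (L * B)
Step 1 — L * B = 60.9 * 8.9 = 542.01 m^2
Step 2 — Cwp = 383.5 / 542.01 ≈ 0.70755 (5 s.f.)

0.70755


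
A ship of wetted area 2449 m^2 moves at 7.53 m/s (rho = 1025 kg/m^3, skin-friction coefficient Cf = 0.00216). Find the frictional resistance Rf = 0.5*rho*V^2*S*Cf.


Formula: Rf = 0.5 * rho * V^2 * S * Cf
Step 1 — V^2 = 7.53^2 = 56.7009
Step 2 — 0.5 * rho * V^2 = 0.5 * 1025 * 56.7009 = 29059.21125
Step 3 — Rf = 29059.21125 * 2449 * 0.00216 ≈ 153720 N (5 s.f.)

153720 N


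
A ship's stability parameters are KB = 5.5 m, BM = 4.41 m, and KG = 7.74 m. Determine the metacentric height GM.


Formula: GM = KB + BM - KG
Step 1 — KM = KB + BM = 5.5 + 4.41 = 9.91 m
Step 2 — GM = KM - KG = 9.91 - 7.74 = 2.17 m

2.17 m


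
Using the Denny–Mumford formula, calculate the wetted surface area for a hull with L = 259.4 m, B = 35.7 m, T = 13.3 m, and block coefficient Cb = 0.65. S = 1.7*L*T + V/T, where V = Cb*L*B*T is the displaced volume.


Formula: S = 1.7*L*T + V/T with V = Cb*L*B*T, i.e. S = L * (1.7*T + Cb*B)
Step 1 — 1.7*T = 1.7 * 13.3 = 22.61 m
Step 2 — Cb*B = 0.65 * 35.7 = 23.205 m
Step 3 — 1.7*T + Cb*B = 22.61 + 23.205 = 45.815 m
Step 4 — S = 259.4 * 45.815 ≈ 11884 m^2 (5 s.f.)

11884 m^2


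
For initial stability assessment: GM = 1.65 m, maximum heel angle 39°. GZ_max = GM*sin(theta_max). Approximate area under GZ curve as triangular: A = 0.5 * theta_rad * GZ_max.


Formula: GZ_max = GM * sin(theta); Area = 0.5 * theta_rad * GZ_max
Step 1 — GZ_max = 1.65 * sin(39°) = 1.65 * 0.62932 = 1.038378 m
Step 2 — theta_rad = 39 * pi/180 = 0.680678 rad
Step 3 — Area = 0.5 * 0.680678 * 1.038378 ≈ 0.35340 m·rad (5 s.f.)

0.35340 m·rad


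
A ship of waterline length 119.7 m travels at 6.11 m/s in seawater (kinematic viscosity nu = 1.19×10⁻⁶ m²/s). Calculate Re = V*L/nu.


Formula: Re = V * L / nu
Step 1 — V * L = 6.11 * 119.7 = 731.367 m^2/s
Step 2 — Re = 731.367 / 1.19e-6 = 6.15e+08

6.15e+08
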